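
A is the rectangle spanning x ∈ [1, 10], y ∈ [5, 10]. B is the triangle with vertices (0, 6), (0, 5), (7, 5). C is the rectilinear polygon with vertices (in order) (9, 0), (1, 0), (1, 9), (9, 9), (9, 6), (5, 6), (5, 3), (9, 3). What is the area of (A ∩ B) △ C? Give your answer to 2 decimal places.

|A ∩ B| = 2.5714.
|(A ∩ B) ∩ C| = 2.2857.
|(A ∩ B) △ C| = 2.5714 + 60 − 4.5714 = 58.00.

58.00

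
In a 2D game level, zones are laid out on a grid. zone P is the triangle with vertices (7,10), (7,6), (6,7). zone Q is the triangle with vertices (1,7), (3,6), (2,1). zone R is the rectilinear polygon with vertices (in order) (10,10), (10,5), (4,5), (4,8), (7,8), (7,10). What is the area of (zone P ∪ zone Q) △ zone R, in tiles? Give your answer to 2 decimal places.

|zone P ∪ zone Q| = 7.5.
|(zone P ∪ zone Q) ∩ zone R| = 1.3333.
|(zone P ∪ zone Q) △ zone R| = 7.5 + 24 − 2.6667 = 28.83.

28.83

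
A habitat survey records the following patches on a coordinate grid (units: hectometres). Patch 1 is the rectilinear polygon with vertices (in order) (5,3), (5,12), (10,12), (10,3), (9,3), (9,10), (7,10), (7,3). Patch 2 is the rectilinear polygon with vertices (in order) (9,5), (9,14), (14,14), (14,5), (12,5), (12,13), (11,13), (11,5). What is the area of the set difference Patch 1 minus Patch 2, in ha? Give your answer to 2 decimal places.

24.00

|Patch 1| = 31, |Patch 1∩Patch 2| = 7.
|Patch 1 ∖ Patch 2| = |Patch 1| − |Patch 1∩Patch 2| = 31 − 7 = 24.00.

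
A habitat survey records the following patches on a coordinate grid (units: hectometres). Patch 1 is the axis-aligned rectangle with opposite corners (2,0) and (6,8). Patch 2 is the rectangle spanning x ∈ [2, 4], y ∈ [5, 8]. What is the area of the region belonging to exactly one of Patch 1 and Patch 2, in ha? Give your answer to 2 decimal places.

|Patch 1∩Patch 2|: x∈[2,4], y∈[5,8] → 2·3 = 6.
|Patch 1 △ Patch 2| = |Patch 1| + |Patch 2| − 2·|Patch 1∩Patch 2| = 32 + 6 − 12 = 26.00.

26.00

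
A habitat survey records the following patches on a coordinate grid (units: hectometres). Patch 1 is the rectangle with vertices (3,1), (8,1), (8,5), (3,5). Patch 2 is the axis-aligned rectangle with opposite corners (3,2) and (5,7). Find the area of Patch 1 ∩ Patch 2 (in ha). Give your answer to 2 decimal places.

6.00

|Patch 1∩Patch 2|: x∈[3,5], y∈[2,5] → 2·3 = 6.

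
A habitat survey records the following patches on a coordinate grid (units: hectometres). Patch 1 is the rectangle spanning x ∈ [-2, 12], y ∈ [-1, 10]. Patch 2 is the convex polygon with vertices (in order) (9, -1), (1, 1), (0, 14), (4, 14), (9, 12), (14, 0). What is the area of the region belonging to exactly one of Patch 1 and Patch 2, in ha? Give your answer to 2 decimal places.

80.84

|Patch 1| = 154, |Patch 2| = 146, |Patch 1∩Patch 2| = 109.5821.
|Patch 1 △ Patch 2| = |Patch 1| + |Patch 2| − 2·|Patch 1∩Patch 2| = 154 + 146 − 219.1641 = 80.84.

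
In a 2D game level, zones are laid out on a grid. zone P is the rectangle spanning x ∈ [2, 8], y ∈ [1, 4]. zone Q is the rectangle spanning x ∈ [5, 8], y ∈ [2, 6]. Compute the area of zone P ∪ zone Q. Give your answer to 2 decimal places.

By inclusion–exclusion:
Individual areas: |zone P| = 18, |zone Q| = 12.
|zone P∩zone Q|: x∈[5,8], y∈[2,4] → 3·2 = 6.
|zone P ∪ zone Q| = 30 − 6 = 24.00.

24.00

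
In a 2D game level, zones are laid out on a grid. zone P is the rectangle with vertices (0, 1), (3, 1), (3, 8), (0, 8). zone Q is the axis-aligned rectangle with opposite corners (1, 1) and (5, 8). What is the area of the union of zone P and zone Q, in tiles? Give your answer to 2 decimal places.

35.00

By inclusion–exclusion:
Individual areas: |zone P| = 21, |zone Q| = 28.
|zone P∩zone Q|: x∈[1,3], y∈[1,8] → 2·7 = 14.
|zone P ∪ zone Q| = 49 − 14 = 35.00.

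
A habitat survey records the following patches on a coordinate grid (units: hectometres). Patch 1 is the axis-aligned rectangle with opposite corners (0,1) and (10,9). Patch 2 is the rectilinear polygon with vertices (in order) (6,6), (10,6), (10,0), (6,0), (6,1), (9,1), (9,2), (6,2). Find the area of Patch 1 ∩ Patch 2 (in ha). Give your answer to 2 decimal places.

17.00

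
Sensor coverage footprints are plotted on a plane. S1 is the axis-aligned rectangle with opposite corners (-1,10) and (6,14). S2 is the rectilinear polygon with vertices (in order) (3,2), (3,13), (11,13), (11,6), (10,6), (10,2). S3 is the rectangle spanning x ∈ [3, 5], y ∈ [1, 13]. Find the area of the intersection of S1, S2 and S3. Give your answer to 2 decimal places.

The intersection is the polygon with vertices (3,10), (3,13), (5,13), (5,10).
By the shoelace formula its area is 6.00.

6.00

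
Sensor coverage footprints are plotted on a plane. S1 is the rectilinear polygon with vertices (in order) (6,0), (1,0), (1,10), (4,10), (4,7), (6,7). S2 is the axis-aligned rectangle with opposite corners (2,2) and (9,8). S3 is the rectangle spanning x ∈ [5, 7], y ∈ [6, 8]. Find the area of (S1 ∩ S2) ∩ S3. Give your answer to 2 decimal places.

The region (S1 ∩ S2) ∩ S3 is the polygon with vertices (6,7), (6,6), (5,6), (5,7).
By the shoelace formula its area is 1.00.

1.00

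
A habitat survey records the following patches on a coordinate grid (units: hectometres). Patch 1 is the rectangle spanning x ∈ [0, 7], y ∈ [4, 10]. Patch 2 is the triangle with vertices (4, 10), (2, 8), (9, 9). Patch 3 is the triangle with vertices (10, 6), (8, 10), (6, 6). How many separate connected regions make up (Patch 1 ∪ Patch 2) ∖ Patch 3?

2

(Patch 1 ∪ Patch 2) ∖ Patch 3 splits into 2 disjoint pieces (area 41.3081, area 0.0444).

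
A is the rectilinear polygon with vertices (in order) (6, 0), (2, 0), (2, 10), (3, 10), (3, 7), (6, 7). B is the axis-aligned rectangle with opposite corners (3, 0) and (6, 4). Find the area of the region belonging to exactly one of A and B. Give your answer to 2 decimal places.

19.00

|A| = 31, |B| = 12, |A∩B| = 12.
|A △ B| = |A| + |B| − 2·|A∩B| = 31 + 12 − 24 = 19.00.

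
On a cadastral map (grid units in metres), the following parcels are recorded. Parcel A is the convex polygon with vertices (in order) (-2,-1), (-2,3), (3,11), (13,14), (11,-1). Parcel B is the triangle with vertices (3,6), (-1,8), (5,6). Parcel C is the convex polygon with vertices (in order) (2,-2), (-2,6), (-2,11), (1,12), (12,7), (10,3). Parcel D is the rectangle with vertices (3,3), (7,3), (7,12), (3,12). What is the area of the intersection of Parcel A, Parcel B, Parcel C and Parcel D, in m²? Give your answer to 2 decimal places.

0.67

The intersection is the polygon with vertices (3,6), (3,6.667), (5,6).
By the shoelace formula its area is 0.67.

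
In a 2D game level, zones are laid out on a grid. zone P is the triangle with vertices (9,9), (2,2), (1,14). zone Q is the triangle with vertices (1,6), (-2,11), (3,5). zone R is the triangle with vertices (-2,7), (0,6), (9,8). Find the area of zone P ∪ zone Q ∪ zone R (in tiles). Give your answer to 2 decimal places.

50.46

By inclusion–exclusion:
Individual areas: |zone P| = 45.5, |zone Q| = 3.5, |zone R| = 6.5.
|zone P∩zone Q| = 0.6341.
|zone P∩zone R| = 3.5059.
|zone Q∩zone R| = 0.9291.
|zone P∩zone Q∩zone R| = 0.0296.
|zone P ∪ zone Q ∪ zone R| = 55.5 − 5.0691 + 0.0296 = 50.46.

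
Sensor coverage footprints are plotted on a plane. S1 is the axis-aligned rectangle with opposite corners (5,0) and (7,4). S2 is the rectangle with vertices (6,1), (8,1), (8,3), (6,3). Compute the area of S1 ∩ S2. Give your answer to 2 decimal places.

|S1∩S2|: x∈[6,7], y∈[1,3] → 1·2 = 2.

2.00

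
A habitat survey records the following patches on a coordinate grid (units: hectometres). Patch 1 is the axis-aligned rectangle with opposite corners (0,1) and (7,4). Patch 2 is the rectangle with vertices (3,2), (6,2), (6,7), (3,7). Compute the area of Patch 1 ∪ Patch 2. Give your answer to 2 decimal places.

By inclusion–exclusion:
Individual areas: |Patch 1| = 21, |Patch 2| = 15.
|Patch 1∩Patch 2|: x∈[3,6], y∈[2,4] → 3·2 = 6.
|Patch 1 ∪ Patch 2| = 36 − 6 = 30.00.

30.00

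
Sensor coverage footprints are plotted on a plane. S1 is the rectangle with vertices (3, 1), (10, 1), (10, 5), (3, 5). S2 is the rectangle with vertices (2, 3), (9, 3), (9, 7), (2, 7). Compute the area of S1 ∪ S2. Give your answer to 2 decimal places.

44.00

By inclusion–exclusion:
Individual areas: |S1| = 28, |S2| = 28.
|S1∩S2|: x∈[3,9], y∈[3,5] → 6·2 = 12.
|S1 ∪ S2| = 56 − 12 = 44.00.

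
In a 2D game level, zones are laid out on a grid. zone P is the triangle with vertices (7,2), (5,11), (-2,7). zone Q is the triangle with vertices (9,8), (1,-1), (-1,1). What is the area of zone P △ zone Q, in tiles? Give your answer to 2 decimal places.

|zone P| = 35.5, |zone Q| = 17, |zone P∩zone Q| = 3.458.
|zone P △ zone Q| = |zone P| + |zone Q| − 2·|zone P∩zone Q| = 35.5 + 17 − 6.9161 = 45.58.

45.58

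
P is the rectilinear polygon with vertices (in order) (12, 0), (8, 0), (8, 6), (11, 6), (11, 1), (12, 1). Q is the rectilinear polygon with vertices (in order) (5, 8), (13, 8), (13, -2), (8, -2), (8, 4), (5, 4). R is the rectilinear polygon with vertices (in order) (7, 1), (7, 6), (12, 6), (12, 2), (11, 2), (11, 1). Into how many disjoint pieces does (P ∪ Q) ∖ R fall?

1

(P ∪ Q) ∖ R is a single connected region.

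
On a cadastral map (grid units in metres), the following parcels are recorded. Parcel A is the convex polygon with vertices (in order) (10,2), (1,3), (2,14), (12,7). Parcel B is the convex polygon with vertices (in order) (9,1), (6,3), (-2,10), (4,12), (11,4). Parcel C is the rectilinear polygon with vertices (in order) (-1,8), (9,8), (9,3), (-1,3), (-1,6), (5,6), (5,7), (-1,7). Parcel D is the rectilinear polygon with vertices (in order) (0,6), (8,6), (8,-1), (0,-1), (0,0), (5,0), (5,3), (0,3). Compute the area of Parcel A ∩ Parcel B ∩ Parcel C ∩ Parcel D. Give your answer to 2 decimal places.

The intersection is the polygon with vertices (5,6), (8,6), (8,3), (6,3), (2.571,6).
By the shoelace formula its area is 11.14.

11.14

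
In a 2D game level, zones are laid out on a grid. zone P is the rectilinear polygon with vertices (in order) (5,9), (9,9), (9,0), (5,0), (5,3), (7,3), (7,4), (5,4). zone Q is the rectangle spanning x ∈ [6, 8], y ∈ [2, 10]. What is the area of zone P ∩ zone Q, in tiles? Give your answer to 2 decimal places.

13.00

The intersection is the polygon with vertices (8,9), (8,2), (6,2), (6,3), (7,3), (7,4), (6,4), (6,9).
By the shoelace formula its area is 13.00.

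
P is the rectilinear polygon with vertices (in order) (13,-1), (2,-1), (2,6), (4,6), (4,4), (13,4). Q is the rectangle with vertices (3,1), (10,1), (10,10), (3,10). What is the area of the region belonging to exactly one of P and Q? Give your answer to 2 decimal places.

76.00

|P| = 59, |Q| = 63, |P∩Q| = 23.
|P △ Q| = |P| + |Q| − 2·|P∩Q| = 59 + 63 − 46 = 76.00.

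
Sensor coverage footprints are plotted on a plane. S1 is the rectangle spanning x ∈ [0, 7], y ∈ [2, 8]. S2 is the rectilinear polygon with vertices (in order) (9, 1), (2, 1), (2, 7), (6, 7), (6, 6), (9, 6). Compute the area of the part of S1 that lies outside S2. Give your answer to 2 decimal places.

18.00

|S1| = 42, |S1∩S2| = 24.
|S1 ∖ S2| = |S1| − |S1∩S2| = 42 − 24 = 18.00.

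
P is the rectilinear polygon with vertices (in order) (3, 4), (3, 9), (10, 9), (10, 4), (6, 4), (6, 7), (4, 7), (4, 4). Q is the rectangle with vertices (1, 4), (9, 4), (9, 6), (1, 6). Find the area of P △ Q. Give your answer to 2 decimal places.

|P| = 29, |Q| = 16, |P∩Q| = 8.
|P △ Q| = |P| + |Q| − 2·|P∩Q| = 29 + 16 − 16 = 29.00.

29.00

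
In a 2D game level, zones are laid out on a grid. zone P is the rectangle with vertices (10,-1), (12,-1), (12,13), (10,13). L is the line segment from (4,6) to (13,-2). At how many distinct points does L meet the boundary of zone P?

2

The segment meets the boundary at (11.875,-1), (10,0.667).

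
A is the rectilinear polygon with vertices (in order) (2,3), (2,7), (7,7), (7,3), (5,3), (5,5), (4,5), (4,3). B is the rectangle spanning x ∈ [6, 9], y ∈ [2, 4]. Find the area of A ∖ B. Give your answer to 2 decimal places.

|A| = 18, |A∩B| = 1.
|A ∖ B| = |A| − |A∩B| = 18 − 1 = 17.00.

17.00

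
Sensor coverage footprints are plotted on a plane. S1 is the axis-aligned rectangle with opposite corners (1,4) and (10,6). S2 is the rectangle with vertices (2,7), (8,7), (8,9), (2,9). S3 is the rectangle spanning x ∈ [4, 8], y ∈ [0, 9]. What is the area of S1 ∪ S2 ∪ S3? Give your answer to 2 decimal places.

By inclusion–exclusion:
Individual areas: |S1| = 18, |S2| = 12, |S3| = 36.
|S1∩S2| = 0 (no overlap).
|S1∩S3|: x∈[4,8], y∈[4,6] → 4·2 = 8.
|S2∩S3|: x∈[4,8], y∈[7,9] → 4·2 = 8.
|S1∩S2∩S3| = 0.
|S1 ∪ S2 ∪ S3| = 66 − 16 + 0 = 50.00.

50.00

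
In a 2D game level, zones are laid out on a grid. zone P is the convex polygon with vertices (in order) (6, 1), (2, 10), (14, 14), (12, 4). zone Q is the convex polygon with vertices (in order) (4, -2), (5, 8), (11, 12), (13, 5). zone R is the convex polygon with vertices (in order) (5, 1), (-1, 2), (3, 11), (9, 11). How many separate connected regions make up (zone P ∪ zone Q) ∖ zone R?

2

(zone P ∪ zone Q) ∖ zone R splits into 2 disjoint pieces (area 0.234, area 67.2437).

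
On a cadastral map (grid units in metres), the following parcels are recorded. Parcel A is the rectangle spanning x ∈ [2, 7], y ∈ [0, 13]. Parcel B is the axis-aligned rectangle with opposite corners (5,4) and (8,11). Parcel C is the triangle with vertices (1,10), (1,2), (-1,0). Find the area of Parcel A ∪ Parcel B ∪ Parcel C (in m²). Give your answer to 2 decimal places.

By inclusion–exclusion:
Individual areas: |Parcel A| = 65, |Parcel B| = 21, |Parcel C| = 8.
|Parcel A∩Parcel B|: x∈[5,7], y∈[4,11] → 2·7 = 14.
|Parcel A∩Parcel C| = 0.
|Parcel B∩Parcel C| = 0.
|Parcel A∩Parcel B∩Parcel C| = 0.
|Parcel A ∪ Parcel B ∪ Parcel C| = 94 − 14 + 0 = 80.00.

80.00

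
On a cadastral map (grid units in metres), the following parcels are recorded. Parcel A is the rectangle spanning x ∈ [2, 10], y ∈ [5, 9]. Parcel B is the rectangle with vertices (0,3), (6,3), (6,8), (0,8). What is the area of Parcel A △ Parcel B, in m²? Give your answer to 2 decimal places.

|Parcel A∩Parcel B|: x∈[2,6], y∈[5,8] → 4·3 = 12.
|Parcel A △ Parcel B| = |Parcel A| + |Parcel B| − 2·|Parcel A∩Parcel B| = 32 + 30 − 24 = 38.00.

38.00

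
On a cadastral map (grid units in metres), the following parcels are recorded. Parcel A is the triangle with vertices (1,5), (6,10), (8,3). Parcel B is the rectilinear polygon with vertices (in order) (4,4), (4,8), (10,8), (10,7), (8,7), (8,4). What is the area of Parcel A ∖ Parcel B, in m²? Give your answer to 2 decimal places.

|Parcel A| = 22.5, |Parcel A∩Parcel B| = 12.5357.
|Parcel A ∖ Parcel B| = |Parcel A| − |Parcel A∩Parcel B| = 22.5 − 12.5357 = 9.96.

9.96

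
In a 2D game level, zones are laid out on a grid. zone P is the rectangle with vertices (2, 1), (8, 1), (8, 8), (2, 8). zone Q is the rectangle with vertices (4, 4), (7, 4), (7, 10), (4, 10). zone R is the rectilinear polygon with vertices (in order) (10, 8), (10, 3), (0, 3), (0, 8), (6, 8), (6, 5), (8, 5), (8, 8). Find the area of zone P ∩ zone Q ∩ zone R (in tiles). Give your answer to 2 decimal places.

9.00

The intersection is the polygon with vertices (7,4), (4,4), (4,8), (6,8), (6,5), (7,5).
By the shoelace formula its area is 9.00.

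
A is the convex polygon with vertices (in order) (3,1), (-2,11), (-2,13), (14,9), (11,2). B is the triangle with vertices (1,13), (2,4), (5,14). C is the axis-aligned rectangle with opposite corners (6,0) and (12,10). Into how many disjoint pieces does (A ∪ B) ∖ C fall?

(A ∪ B) ∖ C splits into 2 disjoint pieces (area 70.3501, area 5.1667).

2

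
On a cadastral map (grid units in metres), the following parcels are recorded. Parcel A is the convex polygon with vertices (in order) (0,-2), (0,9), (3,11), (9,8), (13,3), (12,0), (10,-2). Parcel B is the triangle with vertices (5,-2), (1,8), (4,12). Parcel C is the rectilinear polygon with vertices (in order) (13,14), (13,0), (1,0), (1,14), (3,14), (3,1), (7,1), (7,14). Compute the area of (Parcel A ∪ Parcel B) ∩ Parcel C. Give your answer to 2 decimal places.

62.17

|Parcel A ∪ Parcel B| = 130.197.
|(Parcel A ∪ Parcel B) ∩ Parcel C| = 62.17.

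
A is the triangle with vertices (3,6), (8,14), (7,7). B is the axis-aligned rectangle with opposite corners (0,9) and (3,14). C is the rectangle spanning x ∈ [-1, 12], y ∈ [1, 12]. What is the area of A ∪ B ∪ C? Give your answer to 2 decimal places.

149.96

By inclusion–exclusion:
Individual areas: |A| = 13.5, |B| = 15, |C| = 143.
|A∩B| = 0.
|A∩C| = 12.5357.
|B∩C|: x∈[0,3], y∈[9,12] → 3·3 = 9.
|A∩B∩C| = 0.
|A ∪ B ∪ C| = 171.5 − 21.5357 + 0 = 149.96.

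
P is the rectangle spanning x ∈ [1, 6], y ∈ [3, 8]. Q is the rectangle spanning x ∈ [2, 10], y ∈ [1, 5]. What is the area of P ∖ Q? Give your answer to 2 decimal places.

17.00

|P∩Q|: x∈[2,6], y∈[3,5] → 4·2 = 8.
|P| = 25.
|P ∖ Q| = |P| − |P∩Q| = 25 − 8 = 17.00.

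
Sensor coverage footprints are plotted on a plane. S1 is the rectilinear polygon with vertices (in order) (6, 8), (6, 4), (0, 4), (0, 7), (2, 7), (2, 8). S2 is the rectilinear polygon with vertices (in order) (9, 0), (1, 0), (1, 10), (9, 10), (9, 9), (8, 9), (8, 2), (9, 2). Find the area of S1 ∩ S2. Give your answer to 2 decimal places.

The intersection is the polygon with vertices (6,4), (1,4), (1,7), (2,7), (2,8), (6,8).
By the shoelace formula its area is 19.00.

19.00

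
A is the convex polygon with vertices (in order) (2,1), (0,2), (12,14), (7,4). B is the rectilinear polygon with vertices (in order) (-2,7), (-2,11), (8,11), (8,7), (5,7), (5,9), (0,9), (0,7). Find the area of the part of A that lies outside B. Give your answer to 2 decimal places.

|A| = 35.5, |A∩B| = 4.5.
|A ∖ B| = |A| − |A∩B| = 35.5 − 4.5 = 31.00.

31.00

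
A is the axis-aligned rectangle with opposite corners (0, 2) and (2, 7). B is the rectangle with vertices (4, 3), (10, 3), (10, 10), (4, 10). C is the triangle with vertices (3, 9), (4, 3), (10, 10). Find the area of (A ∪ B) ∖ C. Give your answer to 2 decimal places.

33.57

|A ∪ B| = 52.
|(A ∪ B) ∩ C| = 18.4286.
|(A ∪ B) ∖ C| = 52 − 18.4286 = 33.57.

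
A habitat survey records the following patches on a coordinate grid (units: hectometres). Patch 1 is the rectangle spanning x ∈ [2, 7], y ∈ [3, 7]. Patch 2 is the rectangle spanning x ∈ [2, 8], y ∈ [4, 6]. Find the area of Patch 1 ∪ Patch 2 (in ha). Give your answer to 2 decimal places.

By inclusion–exclusion:
Individual areas: |Patch 1| = 20, |Patch 2| = 12.
|Patch 1∩Patch 2|: x∈[2,7], y∈[4,6] → 5·2 = 10.
|Patch 1 ∪ Patch 2| = 32 − 10 = 22.00.

22.00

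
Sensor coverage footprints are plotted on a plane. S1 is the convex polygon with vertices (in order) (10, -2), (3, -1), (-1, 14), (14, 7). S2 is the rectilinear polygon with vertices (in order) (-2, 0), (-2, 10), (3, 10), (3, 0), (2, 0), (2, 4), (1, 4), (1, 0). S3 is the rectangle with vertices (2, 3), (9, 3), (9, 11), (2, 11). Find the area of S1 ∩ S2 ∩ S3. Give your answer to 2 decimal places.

The intersection is the polygon with vertices (2,4), (2,10), (3,10), (3,3), (2,3).
By the shoelace formula its area is 7.00.

7.00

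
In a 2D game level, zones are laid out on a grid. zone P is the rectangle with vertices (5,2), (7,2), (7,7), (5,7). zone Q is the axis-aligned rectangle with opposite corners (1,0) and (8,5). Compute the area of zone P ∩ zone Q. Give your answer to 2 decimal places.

6.00

|zone P∩zone Q|: x∈[5,7], y∈[2,5] → 2·3 = 6.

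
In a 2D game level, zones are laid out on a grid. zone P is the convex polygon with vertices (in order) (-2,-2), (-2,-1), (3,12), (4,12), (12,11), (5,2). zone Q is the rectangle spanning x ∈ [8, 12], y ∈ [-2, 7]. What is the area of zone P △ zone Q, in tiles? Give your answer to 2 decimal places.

|zone P| = 86, |zone Q| = 36, |zone P∩zone Q| = 0.5079.
|zone P △ zone Q| = |zone P| + |zone Q| − 2·|zone P∩zone Q| = 86 + 36 − 1.0159 = 120.98.

120.98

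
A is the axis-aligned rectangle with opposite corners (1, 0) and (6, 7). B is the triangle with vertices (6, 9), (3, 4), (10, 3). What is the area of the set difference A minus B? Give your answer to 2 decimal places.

28.06

|A| = 35, |A∩B| = 6.9429.
|A ∖ B| = |A| − |A∩B| = 35 − 6.9429 = 28.06.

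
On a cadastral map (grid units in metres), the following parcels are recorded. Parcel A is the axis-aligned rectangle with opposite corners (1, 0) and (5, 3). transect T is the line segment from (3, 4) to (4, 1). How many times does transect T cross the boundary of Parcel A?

1

The segment meets the boundary at (3.333,3).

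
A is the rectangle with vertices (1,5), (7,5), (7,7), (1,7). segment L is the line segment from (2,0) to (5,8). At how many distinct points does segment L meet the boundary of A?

The segment meets the boundary at (4.625,7), (3.875,5).

2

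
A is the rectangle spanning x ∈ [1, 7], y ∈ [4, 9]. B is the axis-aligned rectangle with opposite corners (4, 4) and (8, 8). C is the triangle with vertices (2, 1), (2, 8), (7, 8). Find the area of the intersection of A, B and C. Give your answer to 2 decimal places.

The intersection is the polygon with vertices (4,4), (4,8), (7,8), (4.143,4).
By the shoelace formula its area is 6.29.

6.29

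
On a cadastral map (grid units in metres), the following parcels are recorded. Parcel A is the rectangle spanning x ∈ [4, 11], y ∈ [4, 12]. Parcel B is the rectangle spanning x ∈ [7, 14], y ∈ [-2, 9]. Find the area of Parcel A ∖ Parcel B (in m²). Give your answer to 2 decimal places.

36.00

|Parcel A∩Parcel B|: x∈[7,11], y∈[4,9] → 4·5 = 20.
|Parcel A| = 56.
|Parcel A ∖ Parcel B| = |Parcel A| − |Parcel A∩Parcel B| = 56 − 20 = 36.00.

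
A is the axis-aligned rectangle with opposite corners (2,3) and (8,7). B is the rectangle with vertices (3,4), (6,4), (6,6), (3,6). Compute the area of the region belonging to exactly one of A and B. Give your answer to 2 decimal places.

18.00

|A∩B|: x∈[3,6], y∈[4,6] → 3·2 = 6.
|A △ B| = |A| + |B| − 2·|A∩B| = 24 + 6 − 12 = 18.00.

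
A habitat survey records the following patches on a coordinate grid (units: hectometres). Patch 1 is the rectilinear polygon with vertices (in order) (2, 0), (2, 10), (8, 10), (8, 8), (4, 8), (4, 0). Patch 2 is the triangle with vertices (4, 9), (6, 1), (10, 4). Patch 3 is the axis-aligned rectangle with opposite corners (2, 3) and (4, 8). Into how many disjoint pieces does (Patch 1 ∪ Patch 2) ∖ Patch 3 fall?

(Patch 1 ∪ Patch 2) ∖ Patch 3 splits into 2 disjoint pieces (area 30.525, area 6).

2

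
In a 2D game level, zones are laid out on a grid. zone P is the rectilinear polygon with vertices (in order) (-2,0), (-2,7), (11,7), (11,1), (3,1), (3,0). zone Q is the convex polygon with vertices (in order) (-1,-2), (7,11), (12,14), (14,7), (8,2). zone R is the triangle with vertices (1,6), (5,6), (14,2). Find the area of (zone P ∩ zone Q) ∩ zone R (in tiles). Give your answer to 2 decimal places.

5.72

The region (zone P ∩ zone Q) ∩ zone R is the polygon with vertices (9.618,3.348), (3.458,5.244), (3.923,6), (5,6), (10.087,3.739).
By the shoelace formula its area is 5.72.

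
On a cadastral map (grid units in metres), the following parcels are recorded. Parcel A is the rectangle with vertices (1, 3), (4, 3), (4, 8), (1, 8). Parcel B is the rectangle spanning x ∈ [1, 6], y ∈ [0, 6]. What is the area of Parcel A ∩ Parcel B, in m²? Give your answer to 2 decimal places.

|Parcel A∩Parcel B|: x∈[1,4], y∈[3,6] → 3·3 = 9.

9.00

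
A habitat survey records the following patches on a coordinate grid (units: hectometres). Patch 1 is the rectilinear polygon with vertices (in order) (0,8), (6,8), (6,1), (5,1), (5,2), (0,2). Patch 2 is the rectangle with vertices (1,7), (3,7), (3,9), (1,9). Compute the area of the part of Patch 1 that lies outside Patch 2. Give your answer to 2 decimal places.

35.00

|Patch 1| = 37, |Patch 1∩Patch 2| = 2.
|Patch 1 ∖ Patch 2| = |Patch 1| − |Patch 1∩Patch 2| = 37 − 2 = 35.00.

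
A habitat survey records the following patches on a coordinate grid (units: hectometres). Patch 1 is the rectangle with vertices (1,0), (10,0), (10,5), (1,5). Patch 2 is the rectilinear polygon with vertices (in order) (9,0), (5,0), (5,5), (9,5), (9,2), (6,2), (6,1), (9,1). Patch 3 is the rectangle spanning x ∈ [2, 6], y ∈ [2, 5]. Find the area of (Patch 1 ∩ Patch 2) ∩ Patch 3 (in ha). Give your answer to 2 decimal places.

The region (Patch 1 ∩ Patch 2) ∩ Patch 3 is the polygon with vertices (5,5), (6,5), (6,2), (5,2).
By the shoelace formula its area is 3.00.

3.00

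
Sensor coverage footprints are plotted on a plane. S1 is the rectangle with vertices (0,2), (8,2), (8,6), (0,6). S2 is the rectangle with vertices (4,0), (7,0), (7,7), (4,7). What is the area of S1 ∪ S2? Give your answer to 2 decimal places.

41.00

By inclusion–exclusion:
Individual areas: |S1| = 32, |S2| = 21.
|S1∩S2|: x∈[4,7], y∈[2,6] → 3·4 = 12.
|S1 ∪ S2| = 53 − 12 = 41.00.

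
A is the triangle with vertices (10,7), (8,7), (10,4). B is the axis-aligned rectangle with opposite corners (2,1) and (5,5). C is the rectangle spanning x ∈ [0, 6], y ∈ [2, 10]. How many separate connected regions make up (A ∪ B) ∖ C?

2

(A ∪ B) ∖ C splits into 2 disjoint pieces (area 3, area 3).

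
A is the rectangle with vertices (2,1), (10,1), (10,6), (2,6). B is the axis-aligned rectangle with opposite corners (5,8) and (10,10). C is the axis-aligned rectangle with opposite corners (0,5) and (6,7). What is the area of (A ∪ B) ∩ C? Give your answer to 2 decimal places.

4.00

The region (A ∪ B) ∩ C is the polygon with vertices (2,6), (6,6), (6,5), (2,5).
By the shoelace formula its area is 4.00.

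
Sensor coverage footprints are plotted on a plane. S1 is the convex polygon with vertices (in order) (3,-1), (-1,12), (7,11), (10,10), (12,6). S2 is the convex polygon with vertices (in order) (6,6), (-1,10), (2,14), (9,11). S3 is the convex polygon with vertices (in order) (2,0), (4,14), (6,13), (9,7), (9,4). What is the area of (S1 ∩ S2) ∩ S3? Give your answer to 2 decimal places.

17.72

The region (S1 ∩ S2) ∩ S3 is the polygon with vertices (7,11), (7.909,9.182), (6,6), (3.094,7.66), (3.632,11.421).
By the shoelace formula its area is 17.72.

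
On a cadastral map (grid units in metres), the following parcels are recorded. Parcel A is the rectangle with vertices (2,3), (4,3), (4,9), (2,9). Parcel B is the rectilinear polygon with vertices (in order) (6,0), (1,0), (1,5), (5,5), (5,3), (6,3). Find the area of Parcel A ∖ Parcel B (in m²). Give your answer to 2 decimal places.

|Parcel A| = 12, |Parcel A∩Parcel B| = 4.
|Parcel A ∖ Parcel B| = |Parcel A| − |Parcel A∩Parcel B| = 12 − 4 = 8.00.

8.00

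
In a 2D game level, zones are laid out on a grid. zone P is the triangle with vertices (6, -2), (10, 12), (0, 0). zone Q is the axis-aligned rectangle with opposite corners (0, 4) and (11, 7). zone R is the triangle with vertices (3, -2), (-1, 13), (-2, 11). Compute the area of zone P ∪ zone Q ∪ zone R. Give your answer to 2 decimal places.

76.56

By inclusion–exclusion:
Individual areas: |zone P| = 46, |zone Q| = 33, |zone R| = 11.5.
|zone P∩zone Q| = 10.6786.
|zone P∩zone R| = 0.8844.
|zone Q∩zone R| = 2.3769.
|zone P∩zone Q∩zone R| = 0.
|zone P ∪ zone Q ∪ zone R| = 90.5 − 13.9399 + 0 = 76.56.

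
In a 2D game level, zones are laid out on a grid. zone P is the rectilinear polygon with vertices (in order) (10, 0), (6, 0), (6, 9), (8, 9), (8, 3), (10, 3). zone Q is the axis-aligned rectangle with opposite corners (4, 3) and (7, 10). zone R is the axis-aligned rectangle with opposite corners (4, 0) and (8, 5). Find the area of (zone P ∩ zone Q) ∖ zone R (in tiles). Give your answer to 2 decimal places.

|zone P ∩ zone Q| = 6.
|(zone P ∩ zone Q) ∩ zone R| = 2.
|(zone P ∩ zone Q) ∖ zone R| = 6 − 2 = 4.00.

4.00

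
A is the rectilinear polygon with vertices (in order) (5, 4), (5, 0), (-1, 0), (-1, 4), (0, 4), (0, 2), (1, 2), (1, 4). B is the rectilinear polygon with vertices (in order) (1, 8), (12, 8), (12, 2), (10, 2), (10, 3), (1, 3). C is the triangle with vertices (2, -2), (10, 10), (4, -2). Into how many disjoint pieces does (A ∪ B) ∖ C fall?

(A ∪ B) ∖ C splits into 2 disjoint pieces (area 45.9167, area 23.25).

2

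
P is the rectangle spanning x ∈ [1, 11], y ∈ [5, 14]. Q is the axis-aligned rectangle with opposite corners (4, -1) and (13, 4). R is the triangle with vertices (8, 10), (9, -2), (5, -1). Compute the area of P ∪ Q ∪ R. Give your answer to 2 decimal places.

By inclusion–exclusion:
Individual areas: |P| = 90, |Q| = 45, |R| = 23.5.
|P∩Q| = 0 (no overlap).
|P∩R| = 4.4508.
|Q∩R| = 15.1326.
|P∩Q∩R| = 0.
|P ∪ Q ∪ R| = 158.5 − 19.5833 + 0 = 138.92.

138.92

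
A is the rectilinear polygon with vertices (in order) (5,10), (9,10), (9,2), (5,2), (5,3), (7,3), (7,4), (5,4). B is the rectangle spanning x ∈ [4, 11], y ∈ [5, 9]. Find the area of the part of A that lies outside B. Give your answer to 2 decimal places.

|A| = 30, |A∩B| = 16.
|A ∖ B| = |A| − |A∩B| = 30 − 16 = 14.00.

14.00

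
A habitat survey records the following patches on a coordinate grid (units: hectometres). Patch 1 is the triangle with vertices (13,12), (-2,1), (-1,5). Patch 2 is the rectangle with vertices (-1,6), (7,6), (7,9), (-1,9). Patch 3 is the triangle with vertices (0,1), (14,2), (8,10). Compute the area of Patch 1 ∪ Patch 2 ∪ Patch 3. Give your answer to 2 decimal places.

By inclusion–exclusion:
Individual areas: |Patch 1| = 24.5, |Patch 2| = 24, |Patch 3| = 59.
|Patch 1∩Patch 2| = 7.2545.
|Patch 1∩Patch 3| = 3.95.
|Patch 2∩Patch 3| = 3.6736.
|Patch 1∩Patch 2∩Patch 3| = 1.9282.
|Patch 1 ∪ Patch 2 ∪ Patch 3| = 107.5 − 14.8781 + 1.9282 = 94.55.

94.55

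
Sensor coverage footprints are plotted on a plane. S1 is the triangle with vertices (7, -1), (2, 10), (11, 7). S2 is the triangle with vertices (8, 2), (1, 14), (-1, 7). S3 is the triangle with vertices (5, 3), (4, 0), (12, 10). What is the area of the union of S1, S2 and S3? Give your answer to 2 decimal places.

By inclusion–exclusion:
Individual areas: |S1| = 42, |S2| = 36.5, |S3| = 7.
|S1∩S2| = 12.3439.
|S1∩S3| = 4.8222.
|S2∩S3| = 1.2213.
|S1∩S2∩S3| = 1.2213.
|S1 ∪ S2 ∪ S3| = 85.5 − 18.3873 + 1.2213 = 68.33.

68.33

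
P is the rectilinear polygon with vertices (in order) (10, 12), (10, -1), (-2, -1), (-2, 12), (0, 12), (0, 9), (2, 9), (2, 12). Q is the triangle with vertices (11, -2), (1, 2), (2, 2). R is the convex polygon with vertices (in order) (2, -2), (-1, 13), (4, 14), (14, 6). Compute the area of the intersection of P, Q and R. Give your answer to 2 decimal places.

1.32

The intersection is the polygon with vertices (1.217,1.913), (1.2,2), (2,2), (5.6,0.4), (5.375,0.25).
By the shoelace formula its area is 1.32.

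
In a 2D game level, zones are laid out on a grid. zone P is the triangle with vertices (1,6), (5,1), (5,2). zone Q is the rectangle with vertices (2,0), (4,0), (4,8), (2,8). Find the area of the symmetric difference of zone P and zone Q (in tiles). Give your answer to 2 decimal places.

16.00

|zone P| = 2, |zone Q| = 16, |zone P∩zone Q| = 1.
|zone P △ zone Q| = |zone P| + |zone Q| − 2·|zone P∩zone Q| = 2 + 16 − 2 = 16.00.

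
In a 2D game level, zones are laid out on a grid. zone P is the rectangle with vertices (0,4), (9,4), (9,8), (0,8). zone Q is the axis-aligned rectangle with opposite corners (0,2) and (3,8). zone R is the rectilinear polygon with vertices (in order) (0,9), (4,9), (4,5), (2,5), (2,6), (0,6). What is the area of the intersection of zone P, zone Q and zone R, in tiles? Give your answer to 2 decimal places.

7.00

The intersection is the polygon with vertices (3,5), (2,5), (2,6), (0,6), (0,8), (3,8).
By the shoelace formula its area is 7.00.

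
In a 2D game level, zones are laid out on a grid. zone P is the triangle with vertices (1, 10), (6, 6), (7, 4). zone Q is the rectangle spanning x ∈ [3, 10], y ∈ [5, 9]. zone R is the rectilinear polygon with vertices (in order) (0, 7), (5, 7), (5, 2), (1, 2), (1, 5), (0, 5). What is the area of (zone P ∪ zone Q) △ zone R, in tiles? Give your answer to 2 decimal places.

42.65

|zone P ∪ zone Q| = 28.65.
|(zone P ∪ zone Q) ∩ zone R| = 4.
|(zone P ∪ zone Q) △ zone R| = 28.65 + 22 − 8 = 42.65.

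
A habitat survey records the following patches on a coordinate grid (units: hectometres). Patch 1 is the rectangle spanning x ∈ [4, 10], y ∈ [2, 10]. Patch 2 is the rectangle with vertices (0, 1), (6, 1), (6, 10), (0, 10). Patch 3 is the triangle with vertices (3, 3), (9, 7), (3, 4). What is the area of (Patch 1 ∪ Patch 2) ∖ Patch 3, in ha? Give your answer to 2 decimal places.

|Patch 1 ∪ Patch 2| = 86.
|(Patch 1 ∪ Patch 2) ∩ Patch 3| = 3.
|(Patch 1 ∪ Patch 2) ∖ Patch 3| = 86 − 3 = 83.00.

83.00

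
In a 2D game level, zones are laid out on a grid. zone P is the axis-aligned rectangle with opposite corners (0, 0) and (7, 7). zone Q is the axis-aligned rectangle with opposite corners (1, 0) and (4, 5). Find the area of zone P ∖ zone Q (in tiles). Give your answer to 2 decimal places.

|zone P∩zone Q|: x∈[1,4], y∈[0,5] → 3·5 = 15.
|zone P| = 49.
|zone P ∖ zone Q| = |zone P| − |zone P∩zone Q| = 49 − 15 = 34.00.

34.00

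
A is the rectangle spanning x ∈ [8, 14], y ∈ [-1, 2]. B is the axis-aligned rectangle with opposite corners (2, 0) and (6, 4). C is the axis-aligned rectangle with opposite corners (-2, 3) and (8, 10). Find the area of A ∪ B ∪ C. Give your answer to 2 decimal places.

By inclusion–exclusion:
Individual areas: |A| = 18, |B| = 16, |C| = 70.
|A∩B| = 0 (no overlap).
|A∩C| = 0 (no overlap).
|B∩C|: x∈[2,6], y∈[3,4] → 4·1 = 4.
|A∩B∩C| = 0.
|A ∪ B ∪ C| = 104 − 4 + 0 = 100.00.

100.00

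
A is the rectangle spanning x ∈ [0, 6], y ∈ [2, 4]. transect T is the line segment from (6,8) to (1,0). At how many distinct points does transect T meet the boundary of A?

The segment meets the boundary at (3.5,4), (2.25,2).

2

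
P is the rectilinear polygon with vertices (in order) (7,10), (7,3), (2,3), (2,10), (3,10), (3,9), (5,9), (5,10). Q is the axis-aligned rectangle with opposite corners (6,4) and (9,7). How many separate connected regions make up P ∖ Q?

P ∖ Q is a single connected region.

1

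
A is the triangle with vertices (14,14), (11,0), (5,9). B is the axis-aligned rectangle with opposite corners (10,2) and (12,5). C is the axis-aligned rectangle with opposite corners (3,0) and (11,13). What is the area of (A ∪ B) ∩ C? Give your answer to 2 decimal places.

The region (A ∪ B) ∩ C is the polygon with vertices (5,9), (11,12.333), (11,0).
By the shoelace formula its area is 37.00.

37.00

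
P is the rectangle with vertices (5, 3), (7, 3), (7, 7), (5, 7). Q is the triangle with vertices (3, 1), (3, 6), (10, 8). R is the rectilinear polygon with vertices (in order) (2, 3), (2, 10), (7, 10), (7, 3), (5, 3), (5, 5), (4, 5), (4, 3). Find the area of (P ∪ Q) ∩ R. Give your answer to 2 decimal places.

|P ∪ Q| = 19.8214.
|(P ∪ Q) ∩ R| = 12.61.

12.61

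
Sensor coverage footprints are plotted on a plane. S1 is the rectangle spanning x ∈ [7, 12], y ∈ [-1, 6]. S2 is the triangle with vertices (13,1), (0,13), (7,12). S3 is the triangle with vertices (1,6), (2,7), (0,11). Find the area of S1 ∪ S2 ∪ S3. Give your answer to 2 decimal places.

By inclusion–exclusion:
Individual areas: |S1| = 35, |S2| = 35.5, |S3| = 3.
|S1∩S2| = 6.2684.
|S1∩S3| = 0.
|S2∩S3| = 0.
|S1∩S2∩S3| = 0.
|S1 ∪ S2 ∪ S3| = 73.5 − 6.2684 + 0 = 67.23.

67.23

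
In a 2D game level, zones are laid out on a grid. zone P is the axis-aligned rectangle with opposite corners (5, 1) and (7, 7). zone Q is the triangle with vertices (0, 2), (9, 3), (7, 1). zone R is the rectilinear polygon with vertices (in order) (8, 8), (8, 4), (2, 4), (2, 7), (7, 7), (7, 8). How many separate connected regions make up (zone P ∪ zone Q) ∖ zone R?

(zone P ∪ zone Q) ∖ zone R is a single connected region.

1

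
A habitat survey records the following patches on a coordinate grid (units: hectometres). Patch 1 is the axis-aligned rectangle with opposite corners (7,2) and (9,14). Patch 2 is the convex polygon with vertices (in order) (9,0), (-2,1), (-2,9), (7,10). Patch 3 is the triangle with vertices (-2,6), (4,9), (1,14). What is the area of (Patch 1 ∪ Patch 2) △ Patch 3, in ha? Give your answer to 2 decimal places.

|Patch 1 ∪ Patch 2| = 107.6.
|(Patch 1 ∪ Patch 2) ∩ Patch 3| = 9.1141.
|(Patch 1 ∪ Patch 2) △ Patch 3| = 107.6 + 19.5 − 18.2283 = 108.87.

108.87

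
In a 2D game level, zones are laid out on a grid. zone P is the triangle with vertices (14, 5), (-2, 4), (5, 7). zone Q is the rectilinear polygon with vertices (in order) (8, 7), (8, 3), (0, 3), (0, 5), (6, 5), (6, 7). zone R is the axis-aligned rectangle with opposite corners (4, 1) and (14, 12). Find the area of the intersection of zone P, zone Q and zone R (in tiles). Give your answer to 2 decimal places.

5.11

The intersection is the polygon with vertices (6,5), (6,6.778), (8,6.333), (8,4.625), (4,4.375), (4,5).
By the shoelace formula its area is 5.11.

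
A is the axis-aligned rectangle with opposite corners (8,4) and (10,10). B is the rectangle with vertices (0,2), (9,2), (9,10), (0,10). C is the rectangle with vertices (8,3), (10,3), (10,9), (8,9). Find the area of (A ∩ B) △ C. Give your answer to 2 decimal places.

8.00

|A ∩ B| = 6.
|(A ∩ B) ∩ C| = 5.
|(A ∩ B) △ C| = 6 + 12 − 10 = 8.00.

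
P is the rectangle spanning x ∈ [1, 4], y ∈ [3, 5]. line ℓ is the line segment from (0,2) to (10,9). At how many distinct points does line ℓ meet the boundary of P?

The segment meets the boundary at (1.429,3), (4,4.8).

2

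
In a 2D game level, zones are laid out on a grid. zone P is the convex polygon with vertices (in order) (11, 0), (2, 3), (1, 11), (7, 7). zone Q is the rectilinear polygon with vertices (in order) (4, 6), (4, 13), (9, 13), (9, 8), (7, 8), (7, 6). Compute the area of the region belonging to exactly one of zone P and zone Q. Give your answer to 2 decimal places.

|zone P| = 47.5, |zone Q| = 31, |zone P∩zone Q| = 6.
|zone P △ zone Q| = |zone P| + |zone Q| − 2·|zone P∩zone Q| = 47.5 + 31 − 12 = 66.50.

66.50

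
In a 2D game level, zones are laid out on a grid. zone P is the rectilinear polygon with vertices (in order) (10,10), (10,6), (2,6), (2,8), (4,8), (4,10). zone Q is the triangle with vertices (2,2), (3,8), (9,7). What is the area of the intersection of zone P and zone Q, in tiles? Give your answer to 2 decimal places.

The intersection is the polygon with vertices (2.667,6), (3,8), (9,7), (7.6,6).
By the shoelace formula its area is 8.63.

8.63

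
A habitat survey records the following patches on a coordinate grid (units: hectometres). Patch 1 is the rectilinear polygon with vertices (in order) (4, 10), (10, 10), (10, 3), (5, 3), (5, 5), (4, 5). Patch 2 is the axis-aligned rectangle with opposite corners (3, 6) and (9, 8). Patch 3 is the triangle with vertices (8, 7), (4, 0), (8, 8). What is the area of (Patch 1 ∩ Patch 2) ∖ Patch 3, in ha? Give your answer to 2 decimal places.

|Patch 1 ∩ Patch 2| = 10.
|(Patch 1 ∩ Patch 2) ∩ Patch 3| = 0.7143.
|(Patch 1 ∩ Patch 2) ∖ Patch 3| = 10 − 0.7143 = 9.29.

9.29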